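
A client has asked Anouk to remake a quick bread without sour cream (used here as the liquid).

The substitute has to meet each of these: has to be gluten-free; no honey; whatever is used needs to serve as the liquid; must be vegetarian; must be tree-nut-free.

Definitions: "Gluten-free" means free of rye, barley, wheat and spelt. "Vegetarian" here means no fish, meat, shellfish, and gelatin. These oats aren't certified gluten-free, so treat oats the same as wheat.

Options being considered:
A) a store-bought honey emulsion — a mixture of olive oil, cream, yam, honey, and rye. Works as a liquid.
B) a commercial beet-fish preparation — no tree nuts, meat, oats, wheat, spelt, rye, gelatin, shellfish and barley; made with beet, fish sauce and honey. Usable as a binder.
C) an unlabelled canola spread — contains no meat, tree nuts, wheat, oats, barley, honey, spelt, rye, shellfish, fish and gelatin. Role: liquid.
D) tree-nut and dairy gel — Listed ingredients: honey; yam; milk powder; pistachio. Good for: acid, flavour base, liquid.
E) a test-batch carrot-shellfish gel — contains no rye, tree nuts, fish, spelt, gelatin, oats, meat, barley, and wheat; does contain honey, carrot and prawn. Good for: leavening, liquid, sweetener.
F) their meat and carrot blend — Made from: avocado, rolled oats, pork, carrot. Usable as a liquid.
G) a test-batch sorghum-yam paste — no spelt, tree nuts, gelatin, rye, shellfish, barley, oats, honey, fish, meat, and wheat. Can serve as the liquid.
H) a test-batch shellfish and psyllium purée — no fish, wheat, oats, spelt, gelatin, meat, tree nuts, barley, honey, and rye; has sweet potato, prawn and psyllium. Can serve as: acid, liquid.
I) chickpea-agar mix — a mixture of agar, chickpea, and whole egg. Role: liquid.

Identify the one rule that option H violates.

vegetarian

usable as a liquid: satisfied
gluten-free: satisfied
vegetarian: has prawn — fails
tree-nut-free: satisfied
honey-free: satisfied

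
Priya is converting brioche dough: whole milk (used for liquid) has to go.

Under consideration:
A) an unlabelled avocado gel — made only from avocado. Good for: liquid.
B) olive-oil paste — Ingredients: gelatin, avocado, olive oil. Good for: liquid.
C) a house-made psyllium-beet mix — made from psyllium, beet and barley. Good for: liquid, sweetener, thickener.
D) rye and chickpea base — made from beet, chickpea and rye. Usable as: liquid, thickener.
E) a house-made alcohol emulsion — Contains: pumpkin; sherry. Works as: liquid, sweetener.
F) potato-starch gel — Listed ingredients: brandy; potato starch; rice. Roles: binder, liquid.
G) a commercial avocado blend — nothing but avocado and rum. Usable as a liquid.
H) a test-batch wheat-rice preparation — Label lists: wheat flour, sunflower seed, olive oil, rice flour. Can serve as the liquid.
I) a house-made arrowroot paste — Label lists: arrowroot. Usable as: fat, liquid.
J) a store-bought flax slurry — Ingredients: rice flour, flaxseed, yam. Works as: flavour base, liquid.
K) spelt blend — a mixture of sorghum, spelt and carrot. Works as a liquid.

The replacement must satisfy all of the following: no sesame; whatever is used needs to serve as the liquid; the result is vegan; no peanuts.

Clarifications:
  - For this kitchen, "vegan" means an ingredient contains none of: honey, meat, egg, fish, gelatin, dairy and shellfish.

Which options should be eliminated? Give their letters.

A: works as a liquid, no sesame, vegan — valid
B: has gelatin, so not vegan — no
C: works as a liquid, no sesame, no peanut — keep
D: only rye, beet, and chickpea; none excluded — keep
E: vegan, no peanut — valid
F: every rule checks out — keep
G: all constraints satisfied — keep
H: rice flour and wheat flour etc. — none of it excluded — keep
I: works as a liquid, vegan, no peanut — valid
J: every rule checks out — OK
K: no sesame, no peanut — valid

B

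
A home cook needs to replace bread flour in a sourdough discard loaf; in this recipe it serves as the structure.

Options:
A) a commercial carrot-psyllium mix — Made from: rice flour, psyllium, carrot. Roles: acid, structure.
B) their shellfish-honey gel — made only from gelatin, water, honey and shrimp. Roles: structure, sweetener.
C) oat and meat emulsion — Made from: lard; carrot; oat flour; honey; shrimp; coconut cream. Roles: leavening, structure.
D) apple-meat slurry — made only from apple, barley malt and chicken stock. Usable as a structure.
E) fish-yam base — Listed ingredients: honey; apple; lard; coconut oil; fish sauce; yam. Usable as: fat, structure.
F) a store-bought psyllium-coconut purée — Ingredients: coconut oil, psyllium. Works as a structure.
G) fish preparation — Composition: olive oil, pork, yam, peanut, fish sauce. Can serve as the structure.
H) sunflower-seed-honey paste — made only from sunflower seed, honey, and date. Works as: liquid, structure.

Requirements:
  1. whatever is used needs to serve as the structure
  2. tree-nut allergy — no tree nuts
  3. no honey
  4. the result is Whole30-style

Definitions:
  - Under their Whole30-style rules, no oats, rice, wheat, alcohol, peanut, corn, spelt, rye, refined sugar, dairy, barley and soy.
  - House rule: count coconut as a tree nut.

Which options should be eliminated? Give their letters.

A, B, C, D, E, F, G, H

A: has rice flour, so not Whole30-style — out
B: has honey, so not honey-free — out
C: has oat flour, so not Whole30-style; has honey, so not honey-free (and 1 more) — no
D: has barley malt, so not Whole30-style — reject
E: has honey, so not honey-free; has coconut oil, so not tree-nut-free — out
F: has coconut oil, so not tree-nut-free — out
G: has peanut, so not Whole30-style — no
H: has honey, so not honey-free — out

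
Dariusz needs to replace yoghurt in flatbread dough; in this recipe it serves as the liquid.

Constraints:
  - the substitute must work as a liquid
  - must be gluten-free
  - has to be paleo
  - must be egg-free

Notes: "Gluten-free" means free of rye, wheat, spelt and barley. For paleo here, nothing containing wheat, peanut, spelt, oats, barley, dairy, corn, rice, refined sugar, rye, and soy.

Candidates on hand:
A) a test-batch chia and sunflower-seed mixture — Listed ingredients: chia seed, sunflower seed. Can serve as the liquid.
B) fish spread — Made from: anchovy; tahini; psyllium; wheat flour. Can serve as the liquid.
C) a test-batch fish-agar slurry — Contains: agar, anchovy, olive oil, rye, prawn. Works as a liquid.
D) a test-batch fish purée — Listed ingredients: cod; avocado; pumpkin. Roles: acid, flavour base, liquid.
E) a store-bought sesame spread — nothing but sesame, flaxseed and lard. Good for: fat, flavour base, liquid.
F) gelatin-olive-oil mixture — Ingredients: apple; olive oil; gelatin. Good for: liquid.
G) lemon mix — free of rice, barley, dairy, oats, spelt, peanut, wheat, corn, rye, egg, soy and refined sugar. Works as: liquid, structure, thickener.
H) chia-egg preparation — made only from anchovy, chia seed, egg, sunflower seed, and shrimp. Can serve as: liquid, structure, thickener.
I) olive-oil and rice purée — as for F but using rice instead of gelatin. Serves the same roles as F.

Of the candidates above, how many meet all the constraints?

5

A: works as a liquid, gluten-free, no egg — valid
B: has wheat flour, so not gluten-free; has wheat flour, so not paleo — no
C: has rye, so not gluten-free; has rye, so not paleo — out
D: only cod, pumpkin and avocado; none excluded — keep
E: every rule checks out — OK
F: works as a liquid, no egg, gluten-free — keep
G: gluten-free, no egg — valid
H: has egg, so not egg-free — out
I: has rice, so not paleo — reject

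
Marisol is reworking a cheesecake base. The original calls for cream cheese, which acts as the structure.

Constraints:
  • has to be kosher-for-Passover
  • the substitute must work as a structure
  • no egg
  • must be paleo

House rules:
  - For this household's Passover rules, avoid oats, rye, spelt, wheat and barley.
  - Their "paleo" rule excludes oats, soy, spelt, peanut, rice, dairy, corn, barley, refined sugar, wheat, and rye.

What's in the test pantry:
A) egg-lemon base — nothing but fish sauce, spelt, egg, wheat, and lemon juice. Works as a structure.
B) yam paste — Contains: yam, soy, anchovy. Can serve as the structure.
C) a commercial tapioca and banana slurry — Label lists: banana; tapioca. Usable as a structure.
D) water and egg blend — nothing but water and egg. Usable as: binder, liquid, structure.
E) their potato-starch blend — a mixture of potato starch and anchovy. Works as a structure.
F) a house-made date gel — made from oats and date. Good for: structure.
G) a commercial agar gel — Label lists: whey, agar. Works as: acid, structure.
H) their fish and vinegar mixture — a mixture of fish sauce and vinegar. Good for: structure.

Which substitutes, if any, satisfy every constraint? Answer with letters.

C, E, H

A: has spelt, so not kosher-for-Passover; has spelt, so not paleo (and 1 more) — out
B: has soy, so not paleo — reject
C: nothing on the exclusion list — OK
D: has egg, so not egg-free — reject
E: only anchovy and potato starch; none excluded — keep
F: has oats, so not kosher-for-Passover; has oats, so not paleo — out
G: has whey, so not paleo — no
H: only fish sauce and vinegar; none excluded — valid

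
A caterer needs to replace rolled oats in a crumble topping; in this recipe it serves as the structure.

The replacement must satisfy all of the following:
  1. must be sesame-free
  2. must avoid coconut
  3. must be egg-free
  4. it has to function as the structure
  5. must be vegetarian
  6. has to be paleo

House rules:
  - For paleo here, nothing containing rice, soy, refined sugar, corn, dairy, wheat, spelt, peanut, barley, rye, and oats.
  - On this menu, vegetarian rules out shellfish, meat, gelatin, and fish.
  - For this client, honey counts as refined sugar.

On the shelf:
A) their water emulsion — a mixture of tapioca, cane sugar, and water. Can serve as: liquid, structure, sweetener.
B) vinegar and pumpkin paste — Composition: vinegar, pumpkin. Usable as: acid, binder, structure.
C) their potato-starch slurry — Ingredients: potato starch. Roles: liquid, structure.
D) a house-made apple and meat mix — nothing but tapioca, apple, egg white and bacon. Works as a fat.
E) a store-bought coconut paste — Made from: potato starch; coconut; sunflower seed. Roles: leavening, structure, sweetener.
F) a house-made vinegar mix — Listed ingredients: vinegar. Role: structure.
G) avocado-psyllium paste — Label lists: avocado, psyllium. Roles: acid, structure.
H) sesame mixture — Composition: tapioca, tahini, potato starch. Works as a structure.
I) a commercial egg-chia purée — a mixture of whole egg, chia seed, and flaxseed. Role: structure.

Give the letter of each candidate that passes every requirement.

B, C, F, G

A: has cane sugar, so not paleo — reject
B: only pumpkin and vinegar; none excluded — OK
C: every rule checks out — valid
D: not usable as a structure; has bacon, so not vegetarian (and 1 more) — out
E: has coconut, so not coconut-free — out
F: only vinegar; none excluded — keep
G: only avocado and psyllium; none excluded — OK
H: has tahini, so not sesame-free — no
I: has whole egg, so not egg-free — reject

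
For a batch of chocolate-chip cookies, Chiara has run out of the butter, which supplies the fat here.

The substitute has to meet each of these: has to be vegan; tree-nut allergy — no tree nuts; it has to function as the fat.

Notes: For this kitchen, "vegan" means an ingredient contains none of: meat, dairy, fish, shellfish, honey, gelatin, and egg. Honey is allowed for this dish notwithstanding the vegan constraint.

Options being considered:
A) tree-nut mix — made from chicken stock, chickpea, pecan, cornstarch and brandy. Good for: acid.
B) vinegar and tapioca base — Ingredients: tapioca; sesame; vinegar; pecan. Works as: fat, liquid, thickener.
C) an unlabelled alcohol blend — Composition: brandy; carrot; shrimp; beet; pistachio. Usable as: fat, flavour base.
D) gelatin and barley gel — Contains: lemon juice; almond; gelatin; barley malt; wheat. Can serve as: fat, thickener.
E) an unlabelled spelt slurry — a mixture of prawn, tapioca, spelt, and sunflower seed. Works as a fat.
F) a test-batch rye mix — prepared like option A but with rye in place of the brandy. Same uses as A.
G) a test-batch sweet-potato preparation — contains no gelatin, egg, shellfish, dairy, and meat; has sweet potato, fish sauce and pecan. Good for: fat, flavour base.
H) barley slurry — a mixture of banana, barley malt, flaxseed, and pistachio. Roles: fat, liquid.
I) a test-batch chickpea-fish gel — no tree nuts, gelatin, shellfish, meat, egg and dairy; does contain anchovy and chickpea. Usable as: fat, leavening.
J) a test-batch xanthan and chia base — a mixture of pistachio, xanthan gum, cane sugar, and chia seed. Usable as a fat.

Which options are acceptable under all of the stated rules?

none

A: not usable as a fat; has chicken stock, so not vegan (and 1 more) — reject
B: has pecan, so not tree-nut-free — no
C: has shrimp, so not vegan; has pistachio, so not tree-nut-free — reject
D: has gelatin, so not vegan; has almond, so not tree-nut-free — reject
E: has prawn, so not vegan — reject
F: not usable as a fat; has chicken stock, so not vegan (and 1 more) — no
G: has fish sauce, so not vegan; has pecan, so not tree-nut-free — reject
H: has pistachio, so not tree-nut-free — reject
I: has anchovy, so not vegan — out
J: has pistachio, so not tree-nut-free — reject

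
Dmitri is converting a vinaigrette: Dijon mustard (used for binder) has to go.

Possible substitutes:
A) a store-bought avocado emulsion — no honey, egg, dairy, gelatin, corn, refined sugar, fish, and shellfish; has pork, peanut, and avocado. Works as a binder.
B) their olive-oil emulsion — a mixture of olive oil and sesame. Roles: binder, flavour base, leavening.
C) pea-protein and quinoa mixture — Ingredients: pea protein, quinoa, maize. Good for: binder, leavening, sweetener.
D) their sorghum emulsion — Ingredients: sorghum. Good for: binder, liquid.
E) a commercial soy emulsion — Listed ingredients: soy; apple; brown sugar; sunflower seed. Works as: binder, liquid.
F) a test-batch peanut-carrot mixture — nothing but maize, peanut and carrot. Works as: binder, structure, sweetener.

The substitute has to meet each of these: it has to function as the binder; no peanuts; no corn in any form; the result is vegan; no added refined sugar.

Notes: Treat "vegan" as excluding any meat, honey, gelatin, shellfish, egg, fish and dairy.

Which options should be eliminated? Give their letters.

A, C, E, F

A: has pork, so not vegan; has peanut, so not peanut-free — out
B: only sesame and olive oil; none excluded — OK
C: has maize, so not corn-free — out
D: all constraints satisfied — valid
E: has brown sugar, so not no-added-sugar — no
F: has maize, so not corn-free; has peanut, so not peanut-free — out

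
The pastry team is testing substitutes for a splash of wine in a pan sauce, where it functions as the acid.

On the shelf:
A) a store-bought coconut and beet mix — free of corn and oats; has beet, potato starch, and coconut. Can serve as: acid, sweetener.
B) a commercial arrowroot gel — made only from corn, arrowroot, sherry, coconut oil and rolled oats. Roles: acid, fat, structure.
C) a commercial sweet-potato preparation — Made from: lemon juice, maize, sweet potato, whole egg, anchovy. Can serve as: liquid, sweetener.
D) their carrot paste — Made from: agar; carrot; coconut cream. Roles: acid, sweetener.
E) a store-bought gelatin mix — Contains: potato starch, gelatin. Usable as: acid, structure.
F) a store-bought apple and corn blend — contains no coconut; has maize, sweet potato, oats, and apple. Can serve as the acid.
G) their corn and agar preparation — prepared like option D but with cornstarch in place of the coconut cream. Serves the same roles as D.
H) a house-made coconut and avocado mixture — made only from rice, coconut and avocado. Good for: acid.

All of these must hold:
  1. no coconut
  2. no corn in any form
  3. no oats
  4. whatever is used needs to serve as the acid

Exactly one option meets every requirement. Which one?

E

A: has coconut, so not coconut-free — out
B: has coconut oil, so not coconut-free; has rolled oats, so not oat-free (and 1 more) — no
C: not usable as an acid; has maize, so not corn-free — reject
D: has coconut cream, so not coconut-free — no
E: only gelatin and potato starch; none excluded — keep
F: has oats, so not oat-free; has maize, so not corn-free — no
G: has cornstarch, so not corn-free — out
H: has coconut, so not coconut-free — out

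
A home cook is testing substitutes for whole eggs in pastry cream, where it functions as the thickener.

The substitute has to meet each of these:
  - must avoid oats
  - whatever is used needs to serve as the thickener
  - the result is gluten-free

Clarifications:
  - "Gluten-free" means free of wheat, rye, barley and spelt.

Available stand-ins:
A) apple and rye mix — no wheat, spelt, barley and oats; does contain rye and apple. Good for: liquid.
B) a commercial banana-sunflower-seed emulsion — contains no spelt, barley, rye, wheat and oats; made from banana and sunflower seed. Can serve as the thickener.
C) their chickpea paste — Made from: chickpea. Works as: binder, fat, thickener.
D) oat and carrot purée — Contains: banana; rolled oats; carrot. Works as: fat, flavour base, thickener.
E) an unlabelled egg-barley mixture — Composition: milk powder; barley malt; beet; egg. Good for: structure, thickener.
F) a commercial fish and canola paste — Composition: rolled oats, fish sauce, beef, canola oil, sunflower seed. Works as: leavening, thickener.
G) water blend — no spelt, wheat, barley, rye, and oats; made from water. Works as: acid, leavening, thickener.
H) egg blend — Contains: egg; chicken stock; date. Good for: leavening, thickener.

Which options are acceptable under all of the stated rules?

A: not usable as a thickener; has rye, so not gluten-free — out
B: gluten-free, no oats — valid
C: only chickpea; none excluded — valid
D: has rolled oats, so not oat-free — reject
E: has barley malt, so not gluten-free — out
F: has rolled oats, so not oat-free — reject
G: no oats, gluten-free — OK
H: no oats, gluten-free — OK

B, C, G, H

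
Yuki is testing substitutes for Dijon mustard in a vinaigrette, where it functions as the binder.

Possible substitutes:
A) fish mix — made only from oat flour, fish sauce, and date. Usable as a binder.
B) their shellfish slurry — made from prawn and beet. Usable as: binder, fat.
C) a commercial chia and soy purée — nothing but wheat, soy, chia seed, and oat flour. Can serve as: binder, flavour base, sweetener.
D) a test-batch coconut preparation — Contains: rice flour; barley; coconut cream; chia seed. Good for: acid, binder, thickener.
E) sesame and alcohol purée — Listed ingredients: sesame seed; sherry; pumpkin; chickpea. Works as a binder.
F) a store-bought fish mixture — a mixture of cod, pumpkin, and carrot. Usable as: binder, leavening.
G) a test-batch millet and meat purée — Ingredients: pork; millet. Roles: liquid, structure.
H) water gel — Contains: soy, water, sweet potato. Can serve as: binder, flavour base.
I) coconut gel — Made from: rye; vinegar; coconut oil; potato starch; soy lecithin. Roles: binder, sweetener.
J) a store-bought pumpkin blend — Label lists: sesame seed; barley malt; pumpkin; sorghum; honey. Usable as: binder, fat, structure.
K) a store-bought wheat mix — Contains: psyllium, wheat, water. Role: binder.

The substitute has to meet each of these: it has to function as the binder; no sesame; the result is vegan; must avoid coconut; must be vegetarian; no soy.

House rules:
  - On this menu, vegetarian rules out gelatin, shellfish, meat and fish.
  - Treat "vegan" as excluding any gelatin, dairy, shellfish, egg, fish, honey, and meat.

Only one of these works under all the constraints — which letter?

A: has fish sauce, so not vegetarian; has fish sauce, so not vegan — out
B: has prawn, so not vegetarian; has prawn, so not vegan — reject
C: has soy, so not soy-free — reject
D: has coconut cream, so not coconut-free — reject
E: has sesame seed, so not sesame-free — reject
F: has cod, so not vegetarian; has cod, so not vegan — out
G: not usable as a binder; has pork, so not vegetarian (and 1 more) — no
H: has soy, so not soy-free — reject
I: has soy lecithin, so not soy-free; has coconut oil, so not coconut-free — out
J: has honey, so not vegan; has sesame seed, so not sesame-free — out
K: nothing on the exclusion list — valid

K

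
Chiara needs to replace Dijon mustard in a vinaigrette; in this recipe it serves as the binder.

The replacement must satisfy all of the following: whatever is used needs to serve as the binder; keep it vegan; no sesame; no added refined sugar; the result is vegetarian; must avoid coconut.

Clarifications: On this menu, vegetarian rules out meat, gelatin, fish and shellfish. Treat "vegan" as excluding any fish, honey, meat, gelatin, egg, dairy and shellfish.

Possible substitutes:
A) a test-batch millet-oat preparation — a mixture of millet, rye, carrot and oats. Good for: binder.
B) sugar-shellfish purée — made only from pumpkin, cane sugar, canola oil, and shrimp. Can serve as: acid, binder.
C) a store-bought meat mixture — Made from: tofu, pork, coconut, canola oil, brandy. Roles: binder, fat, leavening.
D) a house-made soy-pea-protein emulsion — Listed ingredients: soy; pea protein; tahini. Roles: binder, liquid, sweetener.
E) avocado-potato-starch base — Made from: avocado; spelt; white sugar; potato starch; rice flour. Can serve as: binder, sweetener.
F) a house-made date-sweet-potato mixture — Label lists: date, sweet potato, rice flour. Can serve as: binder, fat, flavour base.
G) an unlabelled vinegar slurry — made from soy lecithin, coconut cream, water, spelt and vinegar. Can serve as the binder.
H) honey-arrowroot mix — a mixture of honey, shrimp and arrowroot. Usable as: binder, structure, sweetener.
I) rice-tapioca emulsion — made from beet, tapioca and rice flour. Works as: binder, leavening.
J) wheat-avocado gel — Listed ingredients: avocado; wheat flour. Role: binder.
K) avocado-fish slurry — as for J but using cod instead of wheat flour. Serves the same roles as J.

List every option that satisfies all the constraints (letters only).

A, F, I, J

A: every rule checks out — keep
B: has shrimp, so not vegetarian; has shrimp, so not vegan (and 1 more) — no
C: has pork, so not vegetarian; has pork, so not vegan (and 1 more) — no
D: has tahini, so not sesame-free — no
E: has white sugar, so not no-added-sugar — no
F: nothing on the exclusion list — OK
G: has coconut cream, so not coconut-free — out
H: has shrimp, so not vegetarian; has honey, so not vegan — no
I: only rice flour, tapioca, and beet; none excluded — OK
J: no refined sugar, vegan — valid
K: has cod, so not vegetarian; has cod, so not vegan — reject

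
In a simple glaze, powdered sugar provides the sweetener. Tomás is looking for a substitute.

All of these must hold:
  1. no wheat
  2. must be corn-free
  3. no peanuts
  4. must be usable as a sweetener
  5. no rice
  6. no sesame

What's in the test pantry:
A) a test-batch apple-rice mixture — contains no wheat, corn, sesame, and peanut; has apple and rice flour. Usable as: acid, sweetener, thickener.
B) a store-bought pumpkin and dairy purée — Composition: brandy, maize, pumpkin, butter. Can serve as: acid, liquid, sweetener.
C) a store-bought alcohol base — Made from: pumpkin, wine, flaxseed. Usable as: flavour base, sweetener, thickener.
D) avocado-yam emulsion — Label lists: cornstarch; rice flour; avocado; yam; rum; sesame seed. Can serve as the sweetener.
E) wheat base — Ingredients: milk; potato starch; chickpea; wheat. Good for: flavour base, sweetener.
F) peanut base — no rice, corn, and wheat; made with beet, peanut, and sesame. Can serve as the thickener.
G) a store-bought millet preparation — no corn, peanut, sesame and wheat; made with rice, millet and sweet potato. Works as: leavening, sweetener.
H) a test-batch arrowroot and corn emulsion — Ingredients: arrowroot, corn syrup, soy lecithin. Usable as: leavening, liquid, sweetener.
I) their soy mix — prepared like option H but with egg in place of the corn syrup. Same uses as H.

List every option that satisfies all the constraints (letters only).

C, I

A: has rice flour, so not rice-free — reject
B: has maize, so not corn-free — no
C: no corn, no sesame — valid
D: has rice flour, so not rice-free; has cornstarch, so not corn-free (and 1 more) — no
E: has wheat, so not wheat-free — reject
F: not usable as a sweetener; has sesame, so not sesame-free (and 1 more) — reject
G: has rice, so not rice-free — no
H: has corn syrup, so not corn-free — out
I: works as a sweetener, no sesame, no peanut — valid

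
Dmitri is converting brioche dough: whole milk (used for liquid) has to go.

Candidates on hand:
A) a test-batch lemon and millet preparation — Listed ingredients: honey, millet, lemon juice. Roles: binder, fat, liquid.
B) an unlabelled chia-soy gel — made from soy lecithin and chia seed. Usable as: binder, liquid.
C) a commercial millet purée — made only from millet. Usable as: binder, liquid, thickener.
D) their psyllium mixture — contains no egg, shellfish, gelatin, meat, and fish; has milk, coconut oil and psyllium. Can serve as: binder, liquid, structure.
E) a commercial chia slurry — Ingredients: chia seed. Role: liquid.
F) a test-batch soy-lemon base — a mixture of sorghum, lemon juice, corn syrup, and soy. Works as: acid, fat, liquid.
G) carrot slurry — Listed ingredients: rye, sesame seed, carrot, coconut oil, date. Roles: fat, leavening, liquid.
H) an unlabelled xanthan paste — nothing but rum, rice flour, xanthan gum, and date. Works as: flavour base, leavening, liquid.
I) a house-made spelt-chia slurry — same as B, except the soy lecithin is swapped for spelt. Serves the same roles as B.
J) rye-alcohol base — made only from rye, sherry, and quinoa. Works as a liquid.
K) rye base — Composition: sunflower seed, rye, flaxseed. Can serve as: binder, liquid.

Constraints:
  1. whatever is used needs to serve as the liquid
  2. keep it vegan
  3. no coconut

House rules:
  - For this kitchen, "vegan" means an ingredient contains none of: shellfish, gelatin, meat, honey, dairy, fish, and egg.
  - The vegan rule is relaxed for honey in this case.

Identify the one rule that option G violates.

coconut-free

usable as a liquid: satisfied
vegan: satisfied
coconut-free: has coconut oil — fails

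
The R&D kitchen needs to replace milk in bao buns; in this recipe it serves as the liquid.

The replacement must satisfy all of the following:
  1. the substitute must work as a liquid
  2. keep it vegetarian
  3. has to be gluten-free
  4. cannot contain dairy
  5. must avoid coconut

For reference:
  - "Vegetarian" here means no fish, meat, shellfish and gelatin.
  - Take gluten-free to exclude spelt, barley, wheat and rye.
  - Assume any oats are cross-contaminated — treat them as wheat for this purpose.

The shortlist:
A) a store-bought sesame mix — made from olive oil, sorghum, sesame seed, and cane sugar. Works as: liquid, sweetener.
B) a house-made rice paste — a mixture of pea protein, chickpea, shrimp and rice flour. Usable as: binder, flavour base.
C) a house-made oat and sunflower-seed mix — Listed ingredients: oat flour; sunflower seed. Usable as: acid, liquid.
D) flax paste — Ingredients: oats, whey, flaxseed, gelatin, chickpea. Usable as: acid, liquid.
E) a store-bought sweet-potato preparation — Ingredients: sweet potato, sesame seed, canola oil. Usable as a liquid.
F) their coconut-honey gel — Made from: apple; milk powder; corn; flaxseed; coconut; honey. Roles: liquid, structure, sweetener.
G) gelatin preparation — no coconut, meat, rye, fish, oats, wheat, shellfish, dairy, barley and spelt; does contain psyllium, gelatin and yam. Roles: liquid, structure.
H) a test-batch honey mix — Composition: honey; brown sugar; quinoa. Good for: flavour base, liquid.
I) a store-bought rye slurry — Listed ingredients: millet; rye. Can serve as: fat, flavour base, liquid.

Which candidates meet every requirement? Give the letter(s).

A: sesame seed and cane sugar etc. — none of it excluded — OK
B: not usable as a liquid; has shrimp, so not vegetarian — reject
C: has oat flour, so not gluten-free — reject
D: has gelatin, so not vegetarian; has oats, so not gluten-free (and 1 more) — reject
E: every rule checks out — valid
F: has milk powder, so not dairy-free; has coconut, so not coconut-free — no
G: has gelatin, so not vegetarian — no
H: only honey, brown sugar, and quinoa; none excluded — keep
I: has rye, so not gluten-free — out

A, E, H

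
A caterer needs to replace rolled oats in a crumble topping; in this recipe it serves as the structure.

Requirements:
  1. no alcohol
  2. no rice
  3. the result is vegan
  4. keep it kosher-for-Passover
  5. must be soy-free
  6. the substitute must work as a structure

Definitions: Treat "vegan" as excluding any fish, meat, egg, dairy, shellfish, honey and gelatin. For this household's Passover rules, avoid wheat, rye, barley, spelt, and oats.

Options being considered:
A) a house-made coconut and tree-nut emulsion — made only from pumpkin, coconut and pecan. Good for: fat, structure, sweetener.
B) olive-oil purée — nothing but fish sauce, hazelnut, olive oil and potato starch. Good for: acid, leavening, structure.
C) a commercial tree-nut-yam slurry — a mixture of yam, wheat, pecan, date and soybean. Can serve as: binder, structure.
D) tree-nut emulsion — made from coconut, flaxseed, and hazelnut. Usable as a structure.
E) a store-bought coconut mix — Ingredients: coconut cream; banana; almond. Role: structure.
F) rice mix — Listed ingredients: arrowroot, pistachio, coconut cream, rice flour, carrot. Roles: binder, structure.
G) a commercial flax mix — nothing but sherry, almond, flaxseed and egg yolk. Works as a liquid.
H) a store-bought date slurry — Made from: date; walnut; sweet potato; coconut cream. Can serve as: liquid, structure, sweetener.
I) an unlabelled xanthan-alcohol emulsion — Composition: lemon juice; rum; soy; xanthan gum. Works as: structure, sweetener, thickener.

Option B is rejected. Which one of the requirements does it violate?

usable as a structure: satisfied
vegan: has fish sauce — fails
kosher-for-Passover: satisfied
rice-free: satisfied
alcohol-free: satisfied
soy-free: satisfied

vegan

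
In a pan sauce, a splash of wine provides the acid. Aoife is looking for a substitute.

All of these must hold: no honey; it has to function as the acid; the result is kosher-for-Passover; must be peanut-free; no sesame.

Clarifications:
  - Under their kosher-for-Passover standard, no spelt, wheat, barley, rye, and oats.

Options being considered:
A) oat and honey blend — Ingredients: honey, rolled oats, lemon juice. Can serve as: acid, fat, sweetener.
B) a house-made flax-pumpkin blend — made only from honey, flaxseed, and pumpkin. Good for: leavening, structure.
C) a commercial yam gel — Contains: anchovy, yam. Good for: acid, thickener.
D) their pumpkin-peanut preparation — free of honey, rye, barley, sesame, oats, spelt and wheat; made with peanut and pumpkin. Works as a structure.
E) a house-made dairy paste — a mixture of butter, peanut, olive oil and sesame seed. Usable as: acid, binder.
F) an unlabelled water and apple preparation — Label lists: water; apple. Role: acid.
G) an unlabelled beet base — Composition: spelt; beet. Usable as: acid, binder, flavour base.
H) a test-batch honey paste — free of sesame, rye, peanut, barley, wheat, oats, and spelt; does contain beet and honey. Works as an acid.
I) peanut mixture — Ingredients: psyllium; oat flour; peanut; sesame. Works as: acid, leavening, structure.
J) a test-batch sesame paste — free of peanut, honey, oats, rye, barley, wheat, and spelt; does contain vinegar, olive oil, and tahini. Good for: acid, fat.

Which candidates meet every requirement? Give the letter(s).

A: has rolled oats, so not kosher-for-Passover; has honey, so not honey-free — reject
B: not usable as an acid; has honey, so not honey-free — no
C: kosher-for-Passover, no honey — keep
D: not usable as an acid; has peanut, so not peanut-free — out
E: has peanut, so not peanut-free; has sesame seed, so not sesame-free — reject
F: works as an acid, no peanut, kosher-for-Passover — OK
G: has spelt, so not kosher-for-Passover — reject
H: has honey, so not honey-free — no
I: has oat flour, so not kosher-for-Passover; has peanut, so not peanut-free (and 1 more) — out
J: has tahini, so not sesame-free — no

C, F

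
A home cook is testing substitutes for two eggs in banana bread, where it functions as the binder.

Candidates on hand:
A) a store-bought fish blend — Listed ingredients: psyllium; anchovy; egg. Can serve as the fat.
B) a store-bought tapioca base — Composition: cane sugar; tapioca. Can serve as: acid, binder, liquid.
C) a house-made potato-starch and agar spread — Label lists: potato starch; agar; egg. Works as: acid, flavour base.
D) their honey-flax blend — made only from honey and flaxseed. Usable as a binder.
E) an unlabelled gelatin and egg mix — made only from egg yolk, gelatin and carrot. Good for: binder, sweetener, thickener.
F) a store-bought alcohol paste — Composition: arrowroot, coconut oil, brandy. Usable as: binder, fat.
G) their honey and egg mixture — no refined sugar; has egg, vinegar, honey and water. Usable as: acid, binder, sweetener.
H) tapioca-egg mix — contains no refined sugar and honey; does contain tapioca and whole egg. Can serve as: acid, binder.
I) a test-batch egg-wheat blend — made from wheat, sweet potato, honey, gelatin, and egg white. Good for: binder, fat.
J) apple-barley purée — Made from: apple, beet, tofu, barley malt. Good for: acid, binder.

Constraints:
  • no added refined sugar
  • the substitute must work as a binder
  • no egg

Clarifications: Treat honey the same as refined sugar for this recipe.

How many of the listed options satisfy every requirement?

A: not usable as a binder; has egg, so not egg-free — reject
B: has cane sugar, so not no-added-sugar — out
C: not usable as a binder; has egg, so not egg-free — no
D: has honey, so not no-added-sugar — no
E: has egg yolk, so not egg-free — no
F: nothing on the exclusion list — OK
G: has egg, so not egg-free; has honey, so not no-added-sugar — reject
H: has whole egg, so not egg-free — out
I: has egg white, so not egg-free; has honey, so not no-added-sugar — no
J: all constraints satisfied — valid

2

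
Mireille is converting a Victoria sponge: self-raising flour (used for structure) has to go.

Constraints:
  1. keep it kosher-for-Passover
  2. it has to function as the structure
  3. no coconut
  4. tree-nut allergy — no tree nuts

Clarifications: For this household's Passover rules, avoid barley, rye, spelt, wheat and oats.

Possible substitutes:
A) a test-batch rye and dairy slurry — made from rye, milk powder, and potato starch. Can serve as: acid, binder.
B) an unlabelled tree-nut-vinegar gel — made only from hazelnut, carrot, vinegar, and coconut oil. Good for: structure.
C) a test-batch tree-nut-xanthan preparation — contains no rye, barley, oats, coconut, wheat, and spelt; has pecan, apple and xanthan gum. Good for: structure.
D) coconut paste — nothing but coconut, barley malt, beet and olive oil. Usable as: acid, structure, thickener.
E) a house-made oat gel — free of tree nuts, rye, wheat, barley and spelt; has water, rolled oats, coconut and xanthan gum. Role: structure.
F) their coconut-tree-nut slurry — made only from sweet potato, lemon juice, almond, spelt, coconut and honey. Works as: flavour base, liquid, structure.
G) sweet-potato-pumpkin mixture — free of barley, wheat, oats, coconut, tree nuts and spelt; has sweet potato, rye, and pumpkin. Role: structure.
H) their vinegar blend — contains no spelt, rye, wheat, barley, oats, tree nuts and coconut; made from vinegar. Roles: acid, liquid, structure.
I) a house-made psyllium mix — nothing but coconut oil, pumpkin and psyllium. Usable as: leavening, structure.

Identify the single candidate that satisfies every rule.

A: not usable as a structure; has rye, so not kosher-for-Passover — no
B: has coconut oil, so not coconut-free; has hazelnut, so not tree-nut-free — no
C: has pecan, so not tree-nut-free — reject
D: has barley malt, so not kosher-for-Passover; has coconut, so not coconut-free — reject
E: has rolled oats, so not kosher-for-Passover; has coconut, so not coconut-free — out
F: has spelt, so not kosher-for-Passover; has coconut, so not coconut-free (and 1 more) — out
G: has rye, so not kosher-for-Passover — reject
H: works as a structure, no tree nuts, kosher-for-Passover — valid
I: has coconut oil, so not coconut-free — no

H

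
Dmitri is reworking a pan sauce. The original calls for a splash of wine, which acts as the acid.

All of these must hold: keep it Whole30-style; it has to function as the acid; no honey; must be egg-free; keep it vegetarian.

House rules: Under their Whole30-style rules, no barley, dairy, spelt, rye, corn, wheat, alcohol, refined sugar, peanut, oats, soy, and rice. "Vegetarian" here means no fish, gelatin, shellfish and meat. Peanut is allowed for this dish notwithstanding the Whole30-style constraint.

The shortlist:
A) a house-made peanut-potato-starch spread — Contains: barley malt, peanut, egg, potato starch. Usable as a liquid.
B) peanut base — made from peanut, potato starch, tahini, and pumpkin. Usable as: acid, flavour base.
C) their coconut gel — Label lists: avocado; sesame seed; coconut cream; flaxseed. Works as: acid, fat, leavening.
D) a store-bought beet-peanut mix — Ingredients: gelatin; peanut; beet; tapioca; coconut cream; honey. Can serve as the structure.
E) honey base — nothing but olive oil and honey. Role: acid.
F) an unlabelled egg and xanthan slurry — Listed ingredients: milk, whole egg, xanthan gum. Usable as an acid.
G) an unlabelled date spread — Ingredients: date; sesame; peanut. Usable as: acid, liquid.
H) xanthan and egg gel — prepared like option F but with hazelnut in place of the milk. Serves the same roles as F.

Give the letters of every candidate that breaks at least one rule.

A, D, E, F, H

A: not usable as an acid; has barley malt, so not Whole30-style (and 1 more) — reject
B: peanut is permitted under the Whole30-style carve-out; nothing else excluded — keep
C: coconut cream and sesame seed etc. — none of it excluded — valid
D: not usable as an acid; has gelatin, so not vegetarian (and 1 more) — no
E: has honey, so not honey-free — out
F: has milk, so not Whole30-style; has whole egg, so not egg-free — no
G: peanut is permitted under the Whole30-style carve-out; nothing else excluded — OK
H: has whole egg, so not egg-free — no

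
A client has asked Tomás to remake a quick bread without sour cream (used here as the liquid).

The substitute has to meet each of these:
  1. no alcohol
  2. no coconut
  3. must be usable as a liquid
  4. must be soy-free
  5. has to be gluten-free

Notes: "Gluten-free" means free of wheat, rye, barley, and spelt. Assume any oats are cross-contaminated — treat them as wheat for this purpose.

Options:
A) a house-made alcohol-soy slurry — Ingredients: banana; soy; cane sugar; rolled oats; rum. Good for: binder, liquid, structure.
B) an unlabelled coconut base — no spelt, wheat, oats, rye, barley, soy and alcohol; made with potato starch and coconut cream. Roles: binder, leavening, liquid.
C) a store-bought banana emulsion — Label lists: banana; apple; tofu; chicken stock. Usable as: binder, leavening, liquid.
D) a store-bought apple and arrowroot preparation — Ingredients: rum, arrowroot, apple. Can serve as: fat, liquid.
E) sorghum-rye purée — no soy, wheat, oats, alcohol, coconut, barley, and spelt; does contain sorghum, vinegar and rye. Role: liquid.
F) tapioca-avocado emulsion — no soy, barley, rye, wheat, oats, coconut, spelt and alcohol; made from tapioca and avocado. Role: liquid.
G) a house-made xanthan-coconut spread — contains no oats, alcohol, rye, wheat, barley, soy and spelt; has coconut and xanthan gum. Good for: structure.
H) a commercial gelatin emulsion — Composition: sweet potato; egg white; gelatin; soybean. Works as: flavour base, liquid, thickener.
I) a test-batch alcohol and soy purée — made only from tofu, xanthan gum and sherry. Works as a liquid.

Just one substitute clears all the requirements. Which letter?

A: has rolled oats, so not gluten-free; has soy, so not soy-free (and 1 more) — out
B: has coconut cream, so not coconut-free — out
C: has tofu, so not soy-free — out
D: has rum, so not alcohol-free — reject
E: has rye, so not gluten-free — no
F: nothing on the exclusion list — OK
G: not usable as a liquid; has coconut, so not coconut-free — reject
H: has soybean, so not soy-free — out
I: has tofu, so not soy-free; has sherry, so not alcohol-free — reject

F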